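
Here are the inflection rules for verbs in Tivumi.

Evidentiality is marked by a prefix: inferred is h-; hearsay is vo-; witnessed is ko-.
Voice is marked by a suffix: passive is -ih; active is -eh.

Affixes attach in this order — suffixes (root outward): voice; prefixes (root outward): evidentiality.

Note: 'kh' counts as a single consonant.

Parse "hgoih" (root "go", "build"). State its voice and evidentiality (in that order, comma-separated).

Segment: h-go-ih.
voice: -ih → passive.
evidentiality: h- → inferred.

passive, inferred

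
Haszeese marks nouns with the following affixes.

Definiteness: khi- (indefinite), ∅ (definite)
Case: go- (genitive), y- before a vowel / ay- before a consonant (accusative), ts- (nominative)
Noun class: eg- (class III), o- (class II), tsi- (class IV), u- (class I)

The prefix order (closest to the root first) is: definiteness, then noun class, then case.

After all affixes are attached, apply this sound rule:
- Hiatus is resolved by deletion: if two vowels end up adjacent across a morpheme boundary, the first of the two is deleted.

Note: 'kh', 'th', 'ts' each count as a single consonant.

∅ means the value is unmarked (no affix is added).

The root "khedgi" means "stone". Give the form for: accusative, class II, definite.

definiteness = definite: zero marking, form stays khedgi.
Attach noun class class II o- → okhedgi.
Attach case accusative y- (before vowel 'o') → yokhedgi.
Vowel deletion: no change.

yokhedgi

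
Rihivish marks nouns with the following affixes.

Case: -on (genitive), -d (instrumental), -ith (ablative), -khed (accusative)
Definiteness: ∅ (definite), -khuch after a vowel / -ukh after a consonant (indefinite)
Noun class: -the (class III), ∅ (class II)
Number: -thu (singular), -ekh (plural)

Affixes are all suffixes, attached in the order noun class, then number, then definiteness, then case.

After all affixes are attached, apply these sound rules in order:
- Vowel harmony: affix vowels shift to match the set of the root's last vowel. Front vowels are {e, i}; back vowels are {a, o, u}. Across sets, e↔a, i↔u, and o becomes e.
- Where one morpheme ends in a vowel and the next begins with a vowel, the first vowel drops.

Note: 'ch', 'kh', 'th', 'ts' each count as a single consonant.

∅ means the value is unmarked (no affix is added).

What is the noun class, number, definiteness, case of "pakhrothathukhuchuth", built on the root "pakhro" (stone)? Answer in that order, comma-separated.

class III, singular, indefinite, ablative

Segment: pakhro-the-thu-khuch-ith.
noun class: -the → class III.
number: -thu → singular.
definiteness: -khuch/ukh → indefinite.
case: -ith → ablative.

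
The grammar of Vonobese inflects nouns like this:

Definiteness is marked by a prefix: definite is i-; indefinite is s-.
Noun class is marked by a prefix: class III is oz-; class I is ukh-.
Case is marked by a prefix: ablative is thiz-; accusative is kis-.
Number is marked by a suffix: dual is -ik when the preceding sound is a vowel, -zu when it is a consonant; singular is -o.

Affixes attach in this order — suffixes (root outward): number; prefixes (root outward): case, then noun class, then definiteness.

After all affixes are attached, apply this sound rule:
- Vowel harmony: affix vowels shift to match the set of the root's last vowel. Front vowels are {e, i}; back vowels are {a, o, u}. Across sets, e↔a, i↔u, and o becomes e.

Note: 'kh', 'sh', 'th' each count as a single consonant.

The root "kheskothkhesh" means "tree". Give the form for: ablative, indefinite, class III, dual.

sezthizkheskothkheshzi

Attach case ablative thiz- → thizkheskothkhesh.
Attach noun class class III oz- → ozthizkheskothkhesh.
Attach definiteness indefinite s- → sozthizkheskothkhesh.
Attach number dual -zu (after consonant 'sh') → sozthizkheskothkheshzu.
Apply vowel harmony: sozthizkheskothkheshzu → sezthizkheskothkheshzi.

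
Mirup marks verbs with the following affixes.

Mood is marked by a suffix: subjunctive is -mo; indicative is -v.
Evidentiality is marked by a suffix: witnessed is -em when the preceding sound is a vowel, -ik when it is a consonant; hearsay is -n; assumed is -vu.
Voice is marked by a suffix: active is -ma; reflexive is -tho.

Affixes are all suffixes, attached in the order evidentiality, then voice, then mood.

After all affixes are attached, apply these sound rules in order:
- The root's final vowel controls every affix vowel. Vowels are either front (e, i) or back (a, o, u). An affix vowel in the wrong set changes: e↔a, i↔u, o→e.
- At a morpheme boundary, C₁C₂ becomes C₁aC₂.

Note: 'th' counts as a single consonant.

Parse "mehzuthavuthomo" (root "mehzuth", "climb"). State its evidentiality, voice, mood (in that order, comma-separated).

Segment: mehzuth-vu-tho-mo.
evidentiality: -vu → assumed.
voice: -tho → reflexive.
mood: -mo → subjunctive.

assumed, reflexive, subjunctive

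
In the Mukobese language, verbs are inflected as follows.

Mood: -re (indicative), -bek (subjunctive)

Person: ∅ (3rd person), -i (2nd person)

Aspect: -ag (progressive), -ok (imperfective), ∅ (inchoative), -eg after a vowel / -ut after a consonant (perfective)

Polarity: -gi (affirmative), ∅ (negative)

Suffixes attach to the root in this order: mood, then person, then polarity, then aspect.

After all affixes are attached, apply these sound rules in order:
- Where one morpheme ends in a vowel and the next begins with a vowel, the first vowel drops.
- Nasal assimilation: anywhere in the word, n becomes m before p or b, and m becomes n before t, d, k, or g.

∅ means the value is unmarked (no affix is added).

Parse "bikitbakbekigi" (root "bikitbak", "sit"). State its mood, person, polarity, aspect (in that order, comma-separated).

Segment: bikitbak-bek-i-gi.
mood: -bek → subjunctive.
person: -i → 2nd person.
polarity: -gi → affirmative.
aspect: ∅ → inchoative.

subjunctive, 2nd person, affirmative, inchoative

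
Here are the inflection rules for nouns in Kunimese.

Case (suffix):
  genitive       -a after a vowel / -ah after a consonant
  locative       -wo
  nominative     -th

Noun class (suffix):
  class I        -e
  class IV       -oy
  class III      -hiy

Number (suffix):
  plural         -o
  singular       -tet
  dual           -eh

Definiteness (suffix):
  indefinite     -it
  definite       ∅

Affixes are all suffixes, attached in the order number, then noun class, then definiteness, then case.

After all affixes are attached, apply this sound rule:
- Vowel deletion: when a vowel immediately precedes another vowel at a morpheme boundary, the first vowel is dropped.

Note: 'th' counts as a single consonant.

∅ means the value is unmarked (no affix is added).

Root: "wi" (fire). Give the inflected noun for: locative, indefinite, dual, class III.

Attach number dual -eh → wieh.
Attach noun class class III -hiy → wiehhiy.
Attach definiteness indefinite -it → wiehhiyit.
Attach case locative -wo → wiehhiyitwo.
Apply vowel deletion: wiehhiyitwo → wehhiyitwo.

wehhiyitwo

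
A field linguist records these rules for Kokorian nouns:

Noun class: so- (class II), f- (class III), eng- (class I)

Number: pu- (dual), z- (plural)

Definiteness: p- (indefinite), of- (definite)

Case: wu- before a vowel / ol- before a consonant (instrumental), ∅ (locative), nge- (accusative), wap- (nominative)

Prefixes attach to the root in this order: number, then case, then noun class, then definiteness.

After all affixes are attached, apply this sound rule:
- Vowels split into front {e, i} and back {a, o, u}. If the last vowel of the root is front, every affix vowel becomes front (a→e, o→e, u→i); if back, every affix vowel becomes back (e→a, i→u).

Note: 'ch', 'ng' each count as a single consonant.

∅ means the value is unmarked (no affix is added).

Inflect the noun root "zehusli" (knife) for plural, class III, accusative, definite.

Attach number plural z- → zzehusli.
Attach case accusative nge- → ngezzehusli.
Attach noun class class III f- → fngezzehusli.
Attach definiteness definite of- → offngezzehusli.
Apply vowel harmony: offngezzehusli → effngezzehusli.

effngezzehusli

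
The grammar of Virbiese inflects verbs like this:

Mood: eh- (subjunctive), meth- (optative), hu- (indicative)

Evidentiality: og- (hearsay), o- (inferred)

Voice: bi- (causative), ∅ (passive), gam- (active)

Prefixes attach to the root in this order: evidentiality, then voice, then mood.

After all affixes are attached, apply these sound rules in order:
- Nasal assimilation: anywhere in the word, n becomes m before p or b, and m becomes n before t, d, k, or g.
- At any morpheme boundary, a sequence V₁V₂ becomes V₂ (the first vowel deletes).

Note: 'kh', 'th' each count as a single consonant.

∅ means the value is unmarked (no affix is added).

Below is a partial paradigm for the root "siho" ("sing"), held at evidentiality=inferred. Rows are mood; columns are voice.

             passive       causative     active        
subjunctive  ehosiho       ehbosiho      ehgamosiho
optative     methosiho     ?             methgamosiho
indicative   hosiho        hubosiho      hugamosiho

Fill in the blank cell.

Attach evidentiality inferred o- → osiho.
Attach voice causative bi- → biosiho.
Attach mood optative meth- → methbiosiho.
Nasal assimilation: no change.
Apply vowel deletion: methbiosiho → methbosiho.

methbosiho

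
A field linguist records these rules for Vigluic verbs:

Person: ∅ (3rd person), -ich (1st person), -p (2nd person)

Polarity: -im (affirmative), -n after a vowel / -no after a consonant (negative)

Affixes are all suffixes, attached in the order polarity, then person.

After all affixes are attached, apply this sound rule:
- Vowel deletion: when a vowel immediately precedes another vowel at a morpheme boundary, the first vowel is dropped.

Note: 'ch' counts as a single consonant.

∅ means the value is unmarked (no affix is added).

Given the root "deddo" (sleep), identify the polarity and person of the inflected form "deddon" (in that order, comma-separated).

Segment: deddo-n.
polarity: -n/no → negative.
person: ∅ → 3rd person.

negative, 3rd person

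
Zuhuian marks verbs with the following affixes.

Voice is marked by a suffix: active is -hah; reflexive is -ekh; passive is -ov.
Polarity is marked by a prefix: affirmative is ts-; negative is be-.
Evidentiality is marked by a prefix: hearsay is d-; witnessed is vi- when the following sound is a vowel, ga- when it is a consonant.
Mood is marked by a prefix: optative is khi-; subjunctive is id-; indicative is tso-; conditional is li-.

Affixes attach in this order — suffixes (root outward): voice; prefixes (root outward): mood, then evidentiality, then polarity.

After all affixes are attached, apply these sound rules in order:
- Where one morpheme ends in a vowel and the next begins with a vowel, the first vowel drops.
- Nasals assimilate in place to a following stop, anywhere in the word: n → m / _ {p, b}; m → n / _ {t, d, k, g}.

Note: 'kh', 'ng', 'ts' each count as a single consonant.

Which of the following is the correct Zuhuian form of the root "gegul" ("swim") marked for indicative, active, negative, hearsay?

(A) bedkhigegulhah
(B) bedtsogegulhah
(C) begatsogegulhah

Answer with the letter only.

Attach mood indicative tso- → tsogegul.
Attach voice active -hah → tsogegulhah.
Attach evidentiality hearsay d- → dtsogegulhah.
Attach polarity negative be- → bedtsogegulhah.
Vowel deletion: no change.
Nasal assimilation: no change.
So the correct form is bedtsogegulhah, option (B).
(A) bedkhigegulhah is wrong: it uses optative instead of indicative for mood.
(C) begatsogegulhah is wrong: it uses witnessed instead of hearsay for evidentiality.

B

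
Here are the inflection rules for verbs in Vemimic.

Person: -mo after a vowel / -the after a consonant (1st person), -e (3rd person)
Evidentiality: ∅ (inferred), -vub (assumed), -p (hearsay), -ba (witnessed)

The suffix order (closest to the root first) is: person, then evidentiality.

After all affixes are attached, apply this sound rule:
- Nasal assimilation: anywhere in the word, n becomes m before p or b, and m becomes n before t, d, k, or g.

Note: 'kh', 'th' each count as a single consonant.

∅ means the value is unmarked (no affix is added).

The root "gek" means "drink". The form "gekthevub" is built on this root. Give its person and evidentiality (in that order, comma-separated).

1st person, assumed

Segment: gek-the-vub.
person: -mo/the → 1st person.
evidentiality: -vub → assumed.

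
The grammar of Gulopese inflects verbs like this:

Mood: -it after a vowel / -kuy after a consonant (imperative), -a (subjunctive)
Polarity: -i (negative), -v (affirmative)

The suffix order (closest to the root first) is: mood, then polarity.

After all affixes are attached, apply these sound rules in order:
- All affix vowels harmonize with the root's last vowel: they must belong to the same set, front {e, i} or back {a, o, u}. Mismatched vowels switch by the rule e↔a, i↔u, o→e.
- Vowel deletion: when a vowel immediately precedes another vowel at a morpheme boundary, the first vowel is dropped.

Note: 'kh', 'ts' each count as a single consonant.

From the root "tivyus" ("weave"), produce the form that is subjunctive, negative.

Attach mood subjunctive -a → tivyusa.
Attach polarity negative -i → tivyusai.
Apply vowel harmony: tivyusai → tivyusau.
Apply vowel deletion: tivyusau → tivyusu.

tivyusu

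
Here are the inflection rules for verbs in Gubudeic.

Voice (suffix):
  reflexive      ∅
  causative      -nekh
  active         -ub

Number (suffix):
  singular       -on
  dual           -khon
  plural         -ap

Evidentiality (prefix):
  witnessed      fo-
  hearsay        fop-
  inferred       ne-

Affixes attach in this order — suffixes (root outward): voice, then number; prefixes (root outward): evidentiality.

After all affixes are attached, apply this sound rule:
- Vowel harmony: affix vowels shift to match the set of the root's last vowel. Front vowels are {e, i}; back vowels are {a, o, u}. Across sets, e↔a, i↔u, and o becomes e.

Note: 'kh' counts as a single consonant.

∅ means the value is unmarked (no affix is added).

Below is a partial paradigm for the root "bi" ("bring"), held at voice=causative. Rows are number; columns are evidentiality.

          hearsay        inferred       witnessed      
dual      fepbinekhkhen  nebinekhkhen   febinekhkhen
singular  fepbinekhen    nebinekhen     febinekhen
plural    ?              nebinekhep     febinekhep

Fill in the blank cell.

fepbinekhep

Attach evidentiality hearsay fop- → fopbi.
Attach voice causative -nekh → fopbinekh.
Attach number plural -ap → fopbinekhap.
Apply vowel harmony: fopbinekhap → fepbinekhep.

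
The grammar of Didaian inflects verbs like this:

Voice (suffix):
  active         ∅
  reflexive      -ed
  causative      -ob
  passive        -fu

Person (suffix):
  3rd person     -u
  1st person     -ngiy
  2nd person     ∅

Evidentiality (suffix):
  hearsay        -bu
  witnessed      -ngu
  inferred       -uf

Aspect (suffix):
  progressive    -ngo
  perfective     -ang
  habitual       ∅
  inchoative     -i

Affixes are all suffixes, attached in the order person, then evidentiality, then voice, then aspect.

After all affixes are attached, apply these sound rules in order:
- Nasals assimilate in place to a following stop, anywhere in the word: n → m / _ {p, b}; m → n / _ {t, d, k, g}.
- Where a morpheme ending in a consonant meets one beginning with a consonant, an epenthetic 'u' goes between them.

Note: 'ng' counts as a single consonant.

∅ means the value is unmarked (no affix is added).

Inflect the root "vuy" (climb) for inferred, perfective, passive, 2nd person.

vuyufufuang

person = 2nd person: zero marking, form stays vuy.
Attach evidentiality inferred -uf → vuyuf.
Attach voice passive -fu → vuyuffu.
Attach aspect perfective -ang → vuyuffuang.
Nasal assimilation: no change.
Apply epenthesis: vuyuffuang → vuyufufuang.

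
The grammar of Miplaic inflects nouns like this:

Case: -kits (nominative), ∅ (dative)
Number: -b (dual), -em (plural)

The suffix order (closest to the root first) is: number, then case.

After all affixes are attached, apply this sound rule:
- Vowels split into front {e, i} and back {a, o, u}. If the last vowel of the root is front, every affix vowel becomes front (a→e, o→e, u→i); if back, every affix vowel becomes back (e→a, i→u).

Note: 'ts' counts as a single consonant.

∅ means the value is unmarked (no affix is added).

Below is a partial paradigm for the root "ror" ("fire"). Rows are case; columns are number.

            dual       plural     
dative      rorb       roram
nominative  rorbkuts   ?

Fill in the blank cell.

roramkuts

Attach number plural -em → rorem.
Attach case nominative -kits → roremkits.
Apply vowel harmony: roremkits → roramkuts.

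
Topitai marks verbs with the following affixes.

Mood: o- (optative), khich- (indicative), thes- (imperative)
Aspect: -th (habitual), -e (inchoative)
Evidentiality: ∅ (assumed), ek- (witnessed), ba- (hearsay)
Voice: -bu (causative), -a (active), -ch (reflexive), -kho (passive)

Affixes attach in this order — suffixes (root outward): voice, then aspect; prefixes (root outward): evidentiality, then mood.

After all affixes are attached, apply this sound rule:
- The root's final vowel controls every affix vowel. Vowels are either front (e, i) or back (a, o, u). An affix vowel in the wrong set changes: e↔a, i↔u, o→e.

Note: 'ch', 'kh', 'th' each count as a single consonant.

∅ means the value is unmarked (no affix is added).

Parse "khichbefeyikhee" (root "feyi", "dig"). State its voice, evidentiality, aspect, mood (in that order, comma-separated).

Segment: khich-ba-feyi-kho-e.
voice: -kho → passive.
evidentiality: ba- → hearsay.
aspect: -e → inchoative.
mood: khich- → indicative.

passive, hearsay, inchoative, indicative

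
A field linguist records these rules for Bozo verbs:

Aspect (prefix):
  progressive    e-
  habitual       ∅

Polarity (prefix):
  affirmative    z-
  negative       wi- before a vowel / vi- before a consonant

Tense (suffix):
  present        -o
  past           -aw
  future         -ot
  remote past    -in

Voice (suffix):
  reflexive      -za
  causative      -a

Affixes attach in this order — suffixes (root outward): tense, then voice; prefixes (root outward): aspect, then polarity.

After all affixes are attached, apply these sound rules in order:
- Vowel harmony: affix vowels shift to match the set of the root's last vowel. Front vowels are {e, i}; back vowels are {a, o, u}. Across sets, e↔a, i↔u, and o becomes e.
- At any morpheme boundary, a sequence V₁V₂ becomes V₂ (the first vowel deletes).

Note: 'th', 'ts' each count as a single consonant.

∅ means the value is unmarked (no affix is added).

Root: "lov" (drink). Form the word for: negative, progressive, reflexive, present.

walovoza

Attach tense present -o → lovo.
Attach aspect progressive e- → elovo.
Attach polarity negative wi- (before vowel 'e') → wielovo.
Attach voice reflexive -za → wielovoza.
Apply vowel harmony: wielovoza → wualovoza.
Apply vowel deletion: wualovoza → walovoza.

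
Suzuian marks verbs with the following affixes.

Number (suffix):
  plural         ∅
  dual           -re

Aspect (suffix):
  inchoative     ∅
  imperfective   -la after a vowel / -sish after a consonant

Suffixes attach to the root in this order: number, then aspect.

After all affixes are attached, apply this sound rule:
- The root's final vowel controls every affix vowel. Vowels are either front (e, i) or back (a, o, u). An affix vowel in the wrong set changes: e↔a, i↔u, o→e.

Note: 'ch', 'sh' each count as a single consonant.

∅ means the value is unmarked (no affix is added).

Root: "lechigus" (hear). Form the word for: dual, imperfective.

lechigusrala

Attach number dual -re → lechigusre.
Attach aspect imperfective -la (after vowel 'e') → lechigusrela.
Apply vowel harmony: lechigusrela → lechigusrala.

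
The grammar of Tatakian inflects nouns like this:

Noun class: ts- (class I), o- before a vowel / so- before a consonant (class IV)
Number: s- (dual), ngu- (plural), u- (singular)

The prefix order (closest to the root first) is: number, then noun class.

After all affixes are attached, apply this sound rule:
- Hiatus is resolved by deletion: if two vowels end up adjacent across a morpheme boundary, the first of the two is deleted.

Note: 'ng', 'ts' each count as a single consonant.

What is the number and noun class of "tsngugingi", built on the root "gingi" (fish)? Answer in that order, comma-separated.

Segment: ts-ngu-gingi.
number: ngu- → plural.
noun class: ts- → class I.

plural, class I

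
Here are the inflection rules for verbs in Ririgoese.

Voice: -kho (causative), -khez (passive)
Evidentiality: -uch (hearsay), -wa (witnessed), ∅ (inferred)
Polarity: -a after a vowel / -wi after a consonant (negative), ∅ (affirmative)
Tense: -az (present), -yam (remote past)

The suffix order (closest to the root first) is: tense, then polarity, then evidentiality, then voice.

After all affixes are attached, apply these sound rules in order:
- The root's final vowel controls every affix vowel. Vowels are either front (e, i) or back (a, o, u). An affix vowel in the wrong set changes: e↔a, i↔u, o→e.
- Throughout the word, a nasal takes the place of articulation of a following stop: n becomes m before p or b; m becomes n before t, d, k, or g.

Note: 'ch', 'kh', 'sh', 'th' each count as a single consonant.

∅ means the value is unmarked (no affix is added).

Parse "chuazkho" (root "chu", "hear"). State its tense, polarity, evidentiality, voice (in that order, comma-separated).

Segment: chu-az-kho.
tense: -az → present.
polarity: ∅ → affirmative.
evidentiality: ∅ → inferred.
voice: -kho → causative.

present, affirmative, inferred, causative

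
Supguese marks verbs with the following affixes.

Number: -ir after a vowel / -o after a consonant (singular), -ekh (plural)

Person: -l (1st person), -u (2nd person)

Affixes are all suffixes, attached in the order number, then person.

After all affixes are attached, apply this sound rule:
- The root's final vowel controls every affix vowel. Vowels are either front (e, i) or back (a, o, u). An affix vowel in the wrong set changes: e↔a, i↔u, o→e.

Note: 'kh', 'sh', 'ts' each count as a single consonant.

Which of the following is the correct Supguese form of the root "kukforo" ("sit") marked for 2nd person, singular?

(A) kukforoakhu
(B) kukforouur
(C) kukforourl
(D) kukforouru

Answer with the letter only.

D

Attach number singular -ir (after vowel 'o') → kukforoir.
Attach person 2nd person -u → kukforoiru.
Apply vowel harmony: kukforoiru → kukforouru.
So the correct form is kukforouru, option (D).
(C) kukforourl is wrong: it uses 1st person instead of 2nd person for person.
(A) kukforoakhu is wrong: it uses plural instead of singular for number.
(B) kukforouur is wrong: it has the affixes in the wrong order.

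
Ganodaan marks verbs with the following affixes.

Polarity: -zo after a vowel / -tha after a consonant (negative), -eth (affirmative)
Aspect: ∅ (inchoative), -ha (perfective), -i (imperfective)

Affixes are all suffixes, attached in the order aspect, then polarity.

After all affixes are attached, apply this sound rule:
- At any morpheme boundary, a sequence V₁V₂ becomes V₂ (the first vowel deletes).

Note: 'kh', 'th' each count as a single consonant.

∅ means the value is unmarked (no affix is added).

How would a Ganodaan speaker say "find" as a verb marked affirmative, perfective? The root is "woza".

Attach aspect perfective -ha → wozaha.
Attach polarity affirmative -eth → wozahaeth.
Apply vowel deletion: wozahaeth → wozaheth.

wozaheth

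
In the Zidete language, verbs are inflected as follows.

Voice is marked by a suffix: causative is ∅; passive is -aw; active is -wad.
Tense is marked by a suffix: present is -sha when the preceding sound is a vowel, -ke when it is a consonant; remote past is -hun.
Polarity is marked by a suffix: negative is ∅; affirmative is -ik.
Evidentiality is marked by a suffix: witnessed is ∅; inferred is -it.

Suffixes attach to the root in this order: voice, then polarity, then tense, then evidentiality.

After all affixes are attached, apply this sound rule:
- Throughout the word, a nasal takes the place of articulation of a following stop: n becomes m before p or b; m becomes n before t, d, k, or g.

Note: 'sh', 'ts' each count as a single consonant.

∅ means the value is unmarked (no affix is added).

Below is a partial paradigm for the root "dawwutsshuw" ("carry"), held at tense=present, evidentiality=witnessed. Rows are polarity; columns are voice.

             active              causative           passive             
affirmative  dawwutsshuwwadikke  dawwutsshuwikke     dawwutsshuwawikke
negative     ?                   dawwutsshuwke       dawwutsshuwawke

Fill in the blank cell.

Attach voice active -wad → dawwutsshuwwad.
polarity = negative: zero marking, form stays dawwutsshuwwad.
Attach tense present -ke (after consonant 'd') → dawwutsshuwwadke.
evidentiality = witnessed: zero marking, form stays dawwutsshuwwadke.
Nasal assimilation: no change.

dawwutsshuwwadke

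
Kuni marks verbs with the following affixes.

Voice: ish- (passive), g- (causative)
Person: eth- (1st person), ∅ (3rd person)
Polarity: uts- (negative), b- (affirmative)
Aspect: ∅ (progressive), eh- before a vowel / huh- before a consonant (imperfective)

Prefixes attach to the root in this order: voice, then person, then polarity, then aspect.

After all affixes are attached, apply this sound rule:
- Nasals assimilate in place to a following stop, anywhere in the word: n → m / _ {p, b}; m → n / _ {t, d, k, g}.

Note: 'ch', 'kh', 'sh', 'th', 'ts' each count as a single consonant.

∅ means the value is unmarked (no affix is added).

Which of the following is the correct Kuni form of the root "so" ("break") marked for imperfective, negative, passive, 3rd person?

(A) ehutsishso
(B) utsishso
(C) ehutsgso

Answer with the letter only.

Attach voice passive ish- → ishso.
person = 3rd person: zero marking, form stays ishso.
Attach polarity negative uts- → utsishso.
Attach aspect imperfective eh- (before vowel 'u') → ehutsishso.
Nasal assimilation: no change.
So the correct form is ehutsishso, option (A).
(B) utsishso is wrong: it uses progressive instead of imperfective for aspect.
(C) ehutsgso is wrong: it uses causative instead of passive for voice.

A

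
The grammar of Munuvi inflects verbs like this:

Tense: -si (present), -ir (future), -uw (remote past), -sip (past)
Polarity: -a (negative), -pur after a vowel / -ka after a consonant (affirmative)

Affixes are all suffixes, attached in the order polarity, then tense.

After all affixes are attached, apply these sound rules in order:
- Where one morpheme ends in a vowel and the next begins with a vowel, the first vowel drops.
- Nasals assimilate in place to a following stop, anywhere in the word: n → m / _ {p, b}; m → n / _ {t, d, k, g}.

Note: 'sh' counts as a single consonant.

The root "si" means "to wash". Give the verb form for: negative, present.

Attach polarity negative -a → sia.
Attach tense present -si → siasi.
Apply vowel deletion: siasi → sasi.
Nasal assimilation: no change.

sasi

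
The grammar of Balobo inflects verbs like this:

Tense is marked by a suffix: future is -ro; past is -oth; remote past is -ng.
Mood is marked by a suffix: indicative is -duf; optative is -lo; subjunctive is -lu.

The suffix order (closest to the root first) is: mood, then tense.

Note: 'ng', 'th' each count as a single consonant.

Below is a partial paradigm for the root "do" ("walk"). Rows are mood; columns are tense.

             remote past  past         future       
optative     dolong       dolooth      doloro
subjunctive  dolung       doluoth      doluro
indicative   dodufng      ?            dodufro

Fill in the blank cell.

Attach mood indicative -duf → doduf.
Attach tense past -oth → dodufoth.

dodufoth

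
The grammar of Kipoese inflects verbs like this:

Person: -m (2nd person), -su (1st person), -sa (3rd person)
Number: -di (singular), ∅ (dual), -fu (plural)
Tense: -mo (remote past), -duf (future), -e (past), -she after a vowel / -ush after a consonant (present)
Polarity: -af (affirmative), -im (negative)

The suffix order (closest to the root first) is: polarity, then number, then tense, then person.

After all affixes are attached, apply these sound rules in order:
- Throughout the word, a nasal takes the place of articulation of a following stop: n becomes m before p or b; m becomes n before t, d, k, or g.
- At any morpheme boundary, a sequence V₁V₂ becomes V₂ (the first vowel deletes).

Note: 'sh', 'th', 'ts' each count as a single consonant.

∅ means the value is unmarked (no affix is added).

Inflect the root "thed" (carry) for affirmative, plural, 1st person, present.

Attach polarity affirmative -af → thedaf.
Attach number plural -fu → thedaffu.
Attach tense present -she (after vowel 'u') → thedaffushe.
Attach person 1st person -su → thedaffushesu.
Nasal assimilation: no change.
Vowel deletion: no change.

thedaffushesu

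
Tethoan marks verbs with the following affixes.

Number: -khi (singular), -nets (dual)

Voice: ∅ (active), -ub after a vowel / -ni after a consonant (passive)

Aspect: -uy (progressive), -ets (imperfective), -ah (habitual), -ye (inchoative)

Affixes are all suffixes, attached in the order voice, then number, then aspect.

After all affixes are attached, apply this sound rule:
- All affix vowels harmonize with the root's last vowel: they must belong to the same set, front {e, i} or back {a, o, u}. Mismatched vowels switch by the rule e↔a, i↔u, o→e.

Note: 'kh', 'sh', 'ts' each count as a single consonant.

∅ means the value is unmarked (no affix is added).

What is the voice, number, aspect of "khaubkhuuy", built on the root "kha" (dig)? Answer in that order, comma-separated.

passive, singular, progressive

Segment: kha-ub-khi-uy.
voice: -ub/ni → passive.
number: -khi → singular.
aspect: -uy → progressive.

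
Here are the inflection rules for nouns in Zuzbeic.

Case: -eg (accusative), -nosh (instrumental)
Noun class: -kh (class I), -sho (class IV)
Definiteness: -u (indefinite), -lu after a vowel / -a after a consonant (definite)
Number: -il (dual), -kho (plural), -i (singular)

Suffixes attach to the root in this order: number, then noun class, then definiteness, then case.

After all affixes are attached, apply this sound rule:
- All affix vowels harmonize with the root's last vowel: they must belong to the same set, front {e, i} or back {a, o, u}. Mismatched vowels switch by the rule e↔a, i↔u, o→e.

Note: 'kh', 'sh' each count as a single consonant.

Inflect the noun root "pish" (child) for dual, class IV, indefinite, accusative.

Attach number dual -il → pishil.
Attach noun class class IV -sho → pishilsho.
Attach definiteness indefinite -u → pishilshou.
Attach case accusative -eg → pishilshoueg.
Apply vowel harmony: pishilshoueg → pishilsheieg.

pishilsheieg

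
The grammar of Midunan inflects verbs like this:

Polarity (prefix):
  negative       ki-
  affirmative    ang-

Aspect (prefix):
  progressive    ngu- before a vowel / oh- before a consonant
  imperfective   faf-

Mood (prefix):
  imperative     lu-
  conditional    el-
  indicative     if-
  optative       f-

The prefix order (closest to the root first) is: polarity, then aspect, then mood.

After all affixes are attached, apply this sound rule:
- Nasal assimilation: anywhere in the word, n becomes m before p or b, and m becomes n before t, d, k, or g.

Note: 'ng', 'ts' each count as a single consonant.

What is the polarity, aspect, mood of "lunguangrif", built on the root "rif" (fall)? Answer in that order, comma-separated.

Segment: lu-ngu-ang-rif.
polarity: ang- → affirmative.
aspect: ngu/oh- → progressive.
mood: lu- → imperative.

affirmative, progressive, imperative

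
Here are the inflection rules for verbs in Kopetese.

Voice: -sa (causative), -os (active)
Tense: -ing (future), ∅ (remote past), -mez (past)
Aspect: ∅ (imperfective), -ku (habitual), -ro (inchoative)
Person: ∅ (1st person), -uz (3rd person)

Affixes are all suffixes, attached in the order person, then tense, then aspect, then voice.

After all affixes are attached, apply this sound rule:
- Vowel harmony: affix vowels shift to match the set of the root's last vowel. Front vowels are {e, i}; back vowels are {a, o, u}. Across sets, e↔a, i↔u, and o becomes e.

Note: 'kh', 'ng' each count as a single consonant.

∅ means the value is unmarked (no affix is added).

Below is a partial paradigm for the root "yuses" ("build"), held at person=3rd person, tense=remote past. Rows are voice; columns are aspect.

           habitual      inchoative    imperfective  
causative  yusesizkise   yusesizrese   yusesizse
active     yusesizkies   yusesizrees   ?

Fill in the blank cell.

yusesizes

Attach person 3rd person -uz → yusesuz.
tense = remote past: zero marking, form stays yusesuz.
aspect = imperfective: zero marking, form stays yusesuz.
Attach voice active -os → yusesuzos.
Apply vowel harmony: yusesuzos → yusesizes.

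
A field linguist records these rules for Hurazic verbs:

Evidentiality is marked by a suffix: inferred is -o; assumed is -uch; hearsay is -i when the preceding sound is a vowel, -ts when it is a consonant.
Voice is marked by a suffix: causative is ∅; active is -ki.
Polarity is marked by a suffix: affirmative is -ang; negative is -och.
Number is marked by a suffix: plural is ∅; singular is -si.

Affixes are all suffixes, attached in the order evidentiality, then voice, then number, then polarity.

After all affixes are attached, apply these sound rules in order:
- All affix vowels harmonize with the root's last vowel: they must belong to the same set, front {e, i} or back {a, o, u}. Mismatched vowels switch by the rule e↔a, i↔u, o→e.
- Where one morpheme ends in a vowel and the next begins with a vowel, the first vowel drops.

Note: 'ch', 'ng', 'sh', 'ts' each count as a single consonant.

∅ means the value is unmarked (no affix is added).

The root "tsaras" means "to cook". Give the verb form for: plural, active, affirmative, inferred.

Attach evidentiality inferred -o → tsaraso.
Attach voice active -ki → tsarasoki.
number = plural: zero marking, form stays tsarasoki.
Attach polarity affirmative -ang → tsarasokiang.
Apply vowel harmony: tsarasokiang → tsarasokuang.
Apply vowel deletion: tsarasokuang → tsarasokang.

tsarasokang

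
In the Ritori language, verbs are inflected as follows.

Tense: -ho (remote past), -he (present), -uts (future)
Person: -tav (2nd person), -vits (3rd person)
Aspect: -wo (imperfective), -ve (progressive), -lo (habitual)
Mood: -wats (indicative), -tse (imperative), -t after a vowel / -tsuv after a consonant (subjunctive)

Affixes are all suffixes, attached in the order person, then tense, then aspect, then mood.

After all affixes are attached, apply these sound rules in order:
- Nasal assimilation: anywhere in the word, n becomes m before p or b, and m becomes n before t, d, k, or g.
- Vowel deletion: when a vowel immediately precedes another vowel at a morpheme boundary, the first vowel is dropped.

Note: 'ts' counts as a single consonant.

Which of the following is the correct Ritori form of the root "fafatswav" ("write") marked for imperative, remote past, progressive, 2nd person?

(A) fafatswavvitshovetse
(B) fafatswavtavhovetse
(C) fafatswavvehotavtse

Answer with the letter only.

Attach person 2nd person -tav → fafatswavtav.
Attach tense remote past -ho → fafatswavtavho.
Attach aspect progressive -ve → fafatswavtavhove.
Attach mood imperative -tse → fafatswavtavhovetse.
Nasal assimilation: no change.
Vowel deletion: no change.
So the correct form is fafatswavtavhovetse, option (B).
(C) fafatswavvehotavtse is wrong: it has the affixes in the wrong order.
(A) fafatswavvitshovetse is wrong: it uses 3rd person instead of 2nd person for person.

B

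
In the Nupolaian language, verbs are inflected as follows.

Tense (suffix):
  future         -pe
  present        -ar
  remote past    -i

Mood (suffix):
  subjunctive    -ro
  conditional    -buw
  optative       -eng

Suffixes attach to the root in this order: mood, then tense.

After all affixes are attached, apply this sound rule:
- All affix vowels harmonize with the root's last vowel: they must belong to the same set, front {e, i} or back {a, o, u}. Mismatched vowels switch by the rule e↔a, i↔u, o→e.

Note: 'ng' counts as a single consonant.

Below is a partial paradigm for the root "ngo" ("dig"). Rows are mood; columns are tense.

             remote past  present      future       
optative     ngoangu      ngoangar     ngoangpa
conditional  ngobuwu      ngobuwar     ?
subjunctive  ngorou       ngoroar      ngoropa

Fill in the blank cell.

ngobuwpa

Attach mood conditional -buw → ngobuw.
Attach tense future -pe → ngobuwpe.
Apply vowel harmony: ngobuwpe → ngobuwpa.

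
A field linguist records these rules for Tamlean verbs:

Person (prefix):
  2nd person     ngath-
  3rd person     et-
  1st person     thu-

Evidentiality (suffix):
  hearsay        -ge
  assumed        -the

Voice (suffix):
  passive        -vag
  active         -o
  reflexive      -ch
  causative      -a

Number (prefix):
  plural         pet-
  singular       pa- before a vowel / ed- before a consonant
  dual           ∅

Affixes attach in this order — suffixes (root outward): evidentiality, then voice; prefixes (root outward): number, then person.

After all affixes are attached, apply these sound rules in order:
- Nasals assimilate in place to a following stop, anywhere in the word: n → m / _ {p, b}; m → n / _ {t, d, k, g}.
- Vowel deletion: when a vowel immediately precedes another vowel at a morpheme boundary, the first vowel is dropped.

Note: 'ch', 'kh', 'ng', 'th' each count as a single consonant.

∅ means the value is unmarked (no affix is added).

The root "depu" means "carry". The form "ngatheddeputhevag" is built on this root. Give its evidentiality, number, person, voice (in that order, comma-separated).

Segment: ngath-ed-depu-the-vag.
evidentiality: -the → assumed.
number: pa/ed- → singular.
person: ngath- → 2nd person.
voice: -vag → passive.

assumed, singular, 2nd person, passive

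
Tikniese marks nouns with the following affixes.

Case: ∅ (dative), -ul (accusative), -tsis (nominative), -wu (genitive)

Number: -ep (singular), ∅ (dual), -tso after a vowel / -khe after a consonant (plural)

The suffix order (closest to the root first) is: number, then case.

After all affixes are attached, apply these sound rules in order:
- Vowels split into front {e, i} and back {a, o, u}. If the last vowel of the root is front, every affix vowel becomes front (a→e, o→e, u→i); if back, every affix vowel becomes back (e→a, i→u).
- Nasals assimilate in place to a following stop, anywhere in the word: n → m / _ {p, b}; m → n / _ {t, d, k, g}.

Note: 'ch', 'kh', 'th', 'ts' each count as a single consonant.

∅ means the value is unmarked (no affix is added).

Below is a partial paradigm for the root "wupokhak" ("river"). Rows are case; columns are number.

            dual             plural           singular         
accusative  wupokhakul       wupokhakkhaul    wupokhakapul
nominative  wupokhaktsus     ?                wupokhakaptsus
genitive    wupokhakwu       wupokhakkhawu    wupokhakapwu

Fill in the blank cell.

Attach number plural -khe (after consonant 'k') → wupokhakkhe.
Attach case nominative -tsis → wupokhakkhetsis.
Apply vowel harmony: wupokhakkhetsis → wupokhakkhatsus.
Nasal assimilation: no change.

wupokhakkhatsus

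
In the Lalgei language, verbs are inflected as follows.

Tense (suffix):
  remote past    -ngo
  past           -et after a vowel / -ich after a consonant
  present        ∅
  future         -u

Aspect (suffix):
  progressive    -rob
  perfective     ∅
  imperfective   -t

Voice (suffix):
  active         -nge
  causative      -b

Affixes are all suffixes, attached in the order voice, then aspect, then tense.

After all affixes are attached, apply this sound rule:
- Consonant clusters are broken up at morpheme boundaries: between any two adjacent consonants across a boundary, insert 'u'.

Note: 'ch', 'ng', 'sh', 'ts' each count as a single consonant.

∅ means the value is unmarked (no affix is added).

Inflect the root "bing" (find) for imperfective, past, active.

Attach voice active -nge → bingnge.
Attach aspect imperfective -t → bingnget.
Attach tense past -ich (after consonant 't') → bingngetich.
Apply epenthesis: bingngetich → bingungetich.

bingungetich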